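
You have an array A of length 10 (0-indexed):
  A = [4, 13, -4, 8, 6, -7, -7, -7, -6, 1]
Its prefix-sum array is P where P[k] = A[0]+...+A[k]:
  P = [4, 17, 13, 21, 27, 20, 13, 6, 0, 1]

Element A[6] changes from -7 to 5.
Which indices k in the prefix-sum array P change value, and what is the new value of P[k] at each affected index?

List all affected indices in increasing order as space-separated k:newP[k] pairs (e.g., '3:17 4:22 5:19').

P[k] = A[0] + ... + A[k]
P[k] includes A[6] iff k >= 6
Affected indices: 6, 7, ..., 9; delta = 12
  P[6]: 13 + 12 = 25
  P[7]: 6 + 12 = 18
  P[8]: 0 + 12 = 12
  P[9]: 1 + 12 = 13

Answer: 6:25 7:18 8:12 9:13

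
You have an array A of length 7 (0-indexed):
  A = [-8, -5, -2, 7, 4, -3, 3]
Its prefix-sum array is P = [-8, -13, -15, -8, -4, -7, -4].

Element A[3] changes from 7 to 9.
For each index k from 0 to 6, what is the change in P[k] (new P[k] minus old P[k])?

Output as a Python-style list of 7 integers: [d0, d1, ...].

Element change: A[3] 7 -> 9, delta = 2
For k < 3: P[k] unchanged, delta_P[k] = 0
For k >= 3: P[k] shifts by exactly 2
Delta array: [0, 0, 0, 2, 2, 2, 2]

Answer: [0, 0, 0, 2, 2, 2, 2]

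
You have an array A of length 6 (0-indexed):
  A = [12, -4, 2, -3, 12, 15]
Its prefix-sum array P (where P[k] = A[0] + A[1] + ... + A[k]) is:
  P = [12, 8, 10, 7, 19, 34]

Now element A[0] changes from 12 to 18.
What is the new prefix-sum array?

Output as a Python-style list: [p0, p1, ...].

Answer: [18, 14, 16, 13, 25, 40]

Derivation:
Change: A[0] 12 -> 18, delta = 6
P[k] for k < 0: unchanged (A[0] not included)
P[k] for k >= 0: shift by delta = 6
  P[0] = 12 + 6 = 18
  P[1] = 8 + 6 = 14
  P[2] = 10 + 6 = 16
  P[3] = 7 + 6 = 13
  P[4] = 19 + 6 = 25
  P[5] = 34 + 6 = 40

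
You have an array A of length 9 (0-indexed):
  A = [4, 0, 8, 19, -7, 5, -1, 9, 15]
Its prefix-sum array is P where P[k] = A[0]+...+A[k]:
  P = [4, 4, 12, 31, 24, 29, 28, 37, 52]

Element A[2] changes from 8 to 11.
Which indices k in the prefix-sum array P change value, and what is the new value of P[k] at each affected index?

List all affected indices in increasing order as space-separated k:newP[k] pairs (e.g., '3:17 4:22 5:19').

P[k] = A[0] + ... + A[k]
P[k] includes A[2] iff k >= 2
Affected indices: 2, 3, ..., 8; delta = 3
  P[2]: 12 + 3 = 15
  P[3]: 31 + 3 = 34
  P[4]: 24 + 3 = 27
  P[5]: 29 + 3 = 32
  P[6]: 28 + 3 = 31
  P[7]: 37 + 3 = 40
  P[8]: 52 + 3 = 55

Answer: 2:15 3:34 4:27 5:32 6:31 7:40 8:55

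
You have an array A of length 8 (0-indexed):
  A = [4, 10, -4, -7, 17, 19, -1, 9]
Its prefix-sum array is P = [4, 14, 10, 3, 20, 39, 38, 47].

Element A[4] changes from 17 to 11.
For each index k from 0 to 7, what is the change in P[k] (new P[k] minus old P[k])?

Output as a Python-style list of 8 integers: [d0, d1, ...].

Element change: A[4] 17 -> 11, delta = -6
For k < 4: P[k] unchanged, delta_P[k] = 0
For k >= 4: P[k] shifts by exactly -6
Delta array: [0, 0, 0, 0, -6, -6, -6, -6]

Answer: [0, 0, 0, 0, -6, -6, -6, -6]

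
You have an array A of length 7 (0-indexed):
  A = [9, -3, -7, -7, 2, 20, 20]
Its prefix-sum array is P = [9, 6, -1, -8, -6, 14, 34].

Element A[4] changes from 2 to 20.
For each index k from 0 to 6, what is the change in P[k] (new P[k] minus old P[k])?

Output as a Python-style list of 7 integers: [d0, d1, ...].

Element change: A[4] 2 -> 20, delta = 18
For k < 4: P[k] unchanged, delta_P[k] = 0
For k >= 4: P[k] shifts by exactly 18
Delta array: [0, 0, 0, 0, 18, 18, 18]

Answer: [0, 0, 0, 0, 18, 18, 18]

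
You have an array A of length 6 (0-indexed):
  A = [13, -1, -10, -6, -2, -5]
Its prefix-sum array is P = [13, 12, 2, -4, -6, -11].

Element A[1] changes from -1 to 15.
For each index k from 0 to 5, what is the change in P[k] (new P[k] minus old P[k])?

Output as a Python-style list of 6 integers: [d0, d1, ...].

Element change: A[1] -1 -> 15, delta = 16
For k < 1: P[k] unchanged, delta_P[k] = 0
For k >= 1: P[k] shifts by exactly 16
Delta array: [0, 16, 16, 16, 16, 16]

Answer: [0, 16, 16, 16, 16, 16]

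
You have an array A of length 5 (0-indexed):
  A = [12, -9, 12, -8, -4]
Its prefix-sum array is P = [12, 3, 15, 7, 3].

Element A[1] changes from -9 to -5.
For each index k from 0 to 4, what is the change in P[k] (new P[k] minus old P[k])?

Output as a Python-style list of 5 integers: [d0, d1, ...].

Element change: A[1] -9 -> -5, delta = 4
For k < 1: P[k] unchanged, delta_P[k] = 0
For k >= 1: P[k] shifts by exactly 4
Delta array: [0, 4, 4, 4, 4]

Answer: [0, 4, 4, 4, 4]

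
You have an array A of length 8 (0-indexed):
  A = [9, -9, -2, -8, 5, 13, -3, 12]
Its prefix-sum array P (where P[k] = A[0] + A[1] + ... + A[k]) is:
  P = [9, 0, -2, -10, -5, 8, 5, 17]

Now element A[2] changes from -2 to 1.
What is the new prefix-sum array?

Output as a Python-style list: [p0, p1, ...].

Answer: [9, 0, 1, -7, -2, 11, 8, 20]

Derivation:
Change: A[2] -2 -> 1, delta = 3
P[k] for k < 2: unchanged (A[2] not included)
P[k] for k >= 2: shift by delta = 3
  P[0] = 9 + 0 = 9
  P[1] = 0 + 0 = 0
  P[2] = -2 + 3 = 1
  P[3] = -10 + 3 = -7
  P[4] = -5 + 3 = -2
  P[5] = 8 + 3 = 11
  P[6] = 5 + 3 = 8
  P[7] = 17 + 3 = 20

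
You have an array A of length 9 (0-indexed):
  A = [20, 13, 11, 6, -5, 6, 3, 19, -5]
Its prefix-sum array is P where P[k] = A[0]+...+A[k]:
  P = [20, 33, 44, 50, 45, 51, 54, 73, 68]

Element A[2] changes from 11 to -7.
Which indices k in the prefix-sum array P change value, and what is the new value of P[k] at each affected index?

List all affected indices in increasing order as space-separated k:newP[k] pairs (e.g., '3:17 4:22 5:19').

P[k] = A[0] + ... + A[k]
P[k] includes A[2] iff k >= 2
Affected indices: 2, 3, ..., 8; delta = -18
  P[2]: 44 + -18 = 26
  P[3]: 50 + -18 = 32
  P[4]: 45 + -18 = 27
  P[5]: 51 + -18 = 33
  P[6]: 54 + -18 = 36
  P[7]: 73 + -18 = 55
  P[8]: 68 + -18 = 50

Answer: 2:26 3:32 4:27 5:33 6:36 7:55 8:50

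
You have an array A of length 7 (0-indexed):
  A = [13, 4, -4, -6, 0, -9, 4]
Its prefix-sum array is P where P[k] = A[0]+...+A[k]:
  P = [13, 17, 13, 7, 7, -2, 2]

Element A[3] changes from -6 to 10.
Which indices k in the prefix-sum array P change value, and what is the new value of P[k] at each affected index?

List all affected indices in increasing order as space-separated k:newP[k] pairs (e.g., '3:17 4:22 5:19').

P[k] = A[0] + ... + A[k]
P[k] includes A[3] iff k >= 3
Affected indices: 3, 4, ..., 6; delta = 16
  P[3]: 7 + 16 = 23
  P[4]: 7 + 16 = 23
  P[5]: -2 + 16 = 14
  P[6]: 2 + 16 = 18

Answer: 3:23 4:23 5:14 6:18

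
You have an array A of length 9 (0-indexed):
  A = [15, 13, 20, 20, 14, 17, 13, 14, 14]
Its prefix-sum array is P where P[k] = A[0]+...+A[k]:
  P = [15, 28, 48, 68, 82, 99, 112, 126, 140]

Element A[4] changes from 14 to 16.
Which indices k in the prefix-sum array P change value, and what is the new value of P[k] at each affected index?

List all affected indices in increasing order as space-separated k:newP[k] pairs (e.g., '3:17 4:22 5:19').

Answer: 4:84 5:101 6:114 7:128 8:142

Derivation:
P[k] = A[0] + ... + A[k]
P[k] includes A[4] iff k >= 4
Affected indices: 4, 5, ..., 8; delta = 2
  P[4]: 82 + 2 = 84
  P[5]: 99 + 2 = 101
  P[6]: 112 + 2 = 114
  P[7]: 126 + 2 = 128
  P[8]: 140 + 2 = 142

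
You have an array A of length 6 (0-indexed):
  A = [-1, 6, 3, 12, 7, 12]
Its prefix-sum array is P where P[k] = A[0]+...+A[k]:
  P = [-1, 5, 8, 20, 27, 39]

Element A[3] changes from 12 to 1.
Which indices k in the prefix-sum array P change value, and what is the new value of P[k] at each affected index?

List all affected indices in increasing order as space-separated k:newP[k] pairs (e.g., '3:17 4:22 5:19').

Answer: 3:9 4:16 5:28

Derivation:
P[k] = A[0] + ... + A[k]
P[k] includes A[3] iff k >= 3
Affected indices: 3, 4, ..., 5; delta = -11
  P[3]: 20 + -11 = 9
  P[4]: 27 + -11 = 16
  P[5]: 39 + -11 = 28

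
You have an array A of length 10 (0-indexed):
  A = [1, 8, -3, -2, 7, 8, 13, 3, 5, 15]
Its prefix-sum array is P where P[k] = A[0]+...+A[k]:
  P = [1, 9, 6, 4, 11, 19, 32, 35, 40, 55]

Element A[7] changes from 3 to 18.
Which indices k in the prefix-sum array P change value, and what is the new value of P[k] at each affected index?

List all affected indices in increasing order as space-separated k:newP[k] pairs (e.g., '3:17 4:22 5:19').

P[k] = A[0] + ... + A[k]
P[k] includes A[7] iff k >= 7
Affected indices: 7, 8, ..., 9; delta = 15
  P[7]: 35 + 15 = 50
  P[8]: 40 + 15 = 55
  P[9]: 55 + 15 = 70

Answer: 7:50 8:55 9:70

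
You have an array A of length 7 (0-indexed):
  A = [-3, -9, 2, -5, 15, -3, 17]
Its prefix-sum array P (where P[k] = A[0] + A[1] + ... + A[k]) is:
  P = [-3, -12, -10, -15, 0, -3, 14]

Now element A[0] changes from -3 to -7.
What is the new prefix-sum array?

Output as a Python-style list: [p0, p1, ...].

Answer: [-7, -16, -14, -19, -4, -7, 10]

Derivation:
Change: A[0] -3 -> -7, delta = -4
P[k] for k < 0: unchanged (A[0] not included)
P[k] for k >= 0: shift by delta = -4
  P[0] = -3 + -4 = -7
  P[1] = -12 + -4 = -16
  P[2] = -10 + -4 = -14
  P[3] = -15 + -4 = -19
  P[4] = 0 + -4 = -4
  P[5] = -3 + -4 = -7
  P[6] = 14 + -4 = 10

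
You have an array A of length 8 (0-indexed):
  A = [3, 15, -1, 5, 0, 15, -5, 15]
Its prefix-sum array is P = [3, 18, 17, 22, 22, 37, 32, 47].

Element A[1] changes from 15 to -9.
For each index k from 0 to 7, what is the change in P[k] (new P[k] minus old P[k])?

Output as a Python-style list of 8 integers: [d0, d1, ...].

Answer: [0, -24, -24, -24, -24, -24, -24, -24]

Derivation:
Element change: A[1] 15 -> -9, delta = -24
For k < 1: P[k] unchanged, delta_P[k] = 0
For k >= 1: P[k] shifts by exactly -24
Delta array: [0, -24, -24, -24, -24, -24, -24, -24]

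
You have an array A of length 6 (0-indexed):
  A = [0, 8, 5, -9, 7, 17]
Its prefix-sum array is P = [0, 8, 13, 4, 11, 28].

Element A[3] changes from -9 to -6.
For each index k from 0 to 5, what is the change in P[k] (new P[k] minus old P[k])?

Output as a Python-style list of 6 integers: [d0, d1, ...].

Element change: A[3] -9 -> -6, delta = 3
For k < 3: P[k] unchanged, delta_P[k] = 0
For k >= 3: P[k] shifts by exactly 3
Delta array: [0, 0, 0, 3, 3, 3]

Answer: [0, 0, 0, 3, 3, 3]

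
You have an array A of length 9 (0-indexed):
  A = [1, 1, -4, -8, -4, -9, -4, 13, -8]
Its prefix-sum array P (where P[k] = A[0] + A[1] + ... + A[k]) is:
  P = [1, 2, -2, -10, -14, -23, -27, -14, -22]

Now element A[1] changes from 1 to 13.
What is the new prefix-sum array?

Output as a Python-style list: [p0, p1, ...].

Change: A[1] 1 -> 13, delta = 12
P[k] for k < 1: unchanged (A[1] not included)
P[k] for k >= 1: shift by delta = 12
  P[0] = 1 + 0 = 1
  P[1] = 2 + 12 = 14
  P[2] = -2 + 12 = 10
  P[3] = -10 + 12 = 2
  P[4] = -14 + 12 = -2
  P[5] = -23 + 12 = -11
  P[6] = -27 + 12 = -15
  P[7] = -14 + 12 = -2
  P[8] = -22 + 12 = -10

Answer: [1, 14, 10, 2, -2, -11, -15, -2, -10]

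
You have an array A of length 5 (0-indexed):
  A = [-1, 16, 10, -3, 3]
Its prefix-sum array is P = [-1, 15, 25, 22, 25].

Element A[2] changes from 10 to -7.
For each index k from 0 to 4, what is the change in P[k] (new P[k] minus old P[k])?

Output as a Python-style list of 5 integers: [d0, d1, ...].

Element change: A[2] 10 -> -7, delta = -17
For k < 2: P[k] unchanged, delta_P[k] = 0
For k >= 2: P[k] shifts by exactly -17
Delta array: [0, 0, -17, -17, -17]

Answer: [0, 0, -17, -17, -17]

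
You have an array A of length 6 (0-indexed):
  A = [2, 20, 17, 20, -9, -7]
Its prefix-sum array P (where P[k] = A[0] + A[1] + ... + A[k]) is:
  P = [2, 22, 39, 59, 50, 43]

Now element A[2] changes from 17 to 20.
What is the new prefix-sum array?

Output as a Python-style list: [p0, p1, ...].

Change: A[2] 17 -> 20, delta = 3
P[k] for k < 2: unchanged (A[2] not included)
P[k] for k >= 2: shift by delta = 3
  P[0] = 2 + 0 = 2
  P[1] = 22 + 0 = 22
  P[2] = 39 + 3 = 42
  P[3] = 59 + 3 = 62
  P[4] = 50 + 3 = 53
  P[5] = 43 + 3 = 46

Answer: [2, 22, 42, 62, 53, 46]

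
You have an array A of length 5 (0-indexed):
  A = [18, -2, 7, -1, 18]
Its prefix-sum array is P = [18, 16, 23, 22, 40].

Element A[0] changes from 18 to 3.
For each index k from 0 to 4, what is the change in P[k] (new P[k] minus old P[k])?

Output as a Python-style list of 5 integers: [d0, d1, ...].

Answer: [-15, -15, -15, -15, -15]

Derivation:
Element change: A[0] 18 -> 3, delta = -15
For k < 0: P[k] unchanged, delta_P[k] = 0
For k >= 0: P[k] shifts by exactly -15
Delta array: [-15, -15, -15, -15, -15]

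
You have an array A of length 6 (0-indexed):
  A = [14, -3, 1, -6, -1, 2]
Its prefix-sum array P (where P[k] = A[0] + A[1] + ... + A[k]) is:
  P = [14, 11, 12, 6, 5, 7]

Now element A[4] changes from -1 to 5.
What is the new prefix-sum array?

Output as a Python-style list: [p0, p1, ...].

Change: A[4] -1 -> 5, delta = 6
P[k] for k < 4: unchanged (A[4] not included)
P[k] for k >= 4: shift by delta = 6
  P[0] = 14 + 0 = 14
  P[1] = 11 + 0 = 11
  P[2] = 12 + 0 = 12
  P[3] = 6 + 0 = 6
  P[4] = 5 + 6 = 11
  P[5] = 7 + 6 = 13

Answer: [14, 11, 12, 6, 11, 13]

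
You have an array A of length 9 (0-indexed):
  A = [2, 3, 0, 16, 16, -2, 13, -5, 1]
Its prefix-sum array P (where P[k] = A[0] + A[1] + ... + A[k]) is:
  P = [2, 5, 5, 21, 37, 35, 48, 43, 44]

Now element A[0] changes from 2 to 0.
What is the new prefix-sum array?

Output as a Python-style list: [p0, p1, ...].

Change: A[0] 2 -> 0, delta = -2
P[k] for k < 0: unchanged (A[0] not included)
P[k] for k >= 0: shift by delta = -2
  P[0] = 2 + -2 = 0
  P[1] = 5 + -2 = 3
  P[2] = 5 + -2 = 3
  P[3] = 21 + -2 = 19
  P[4] = 37 + -2 = 35
  P[5] = 35 + -2 = 33
  P[6] = 48 + -2 = 46
  P[7] = 43 + -2 = 41
  P[8] = 44 + -2 = 42

Answer: [0, 3, 3, 19, 35, 33, 46, 41, 42]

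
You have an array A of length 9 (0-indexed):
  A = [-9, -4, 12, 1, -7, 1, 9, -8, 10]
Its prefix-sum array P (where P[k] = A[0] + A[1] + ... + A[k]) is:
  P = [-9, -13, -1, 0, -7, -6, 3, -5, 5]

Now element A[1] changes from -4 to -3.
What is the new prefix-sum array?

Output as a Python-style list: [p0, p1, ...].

Answer: [-9, -12, 0, 1, -6, -5, 4, -4, 6]

Derivation:
Change: A[1] -4 -> -3, delta = 1
P[k] for k < 1: unchanged (A[1] not included)
P[k] for k >= 1: shift by delta = 1
  P[0] = -9 + 0 = -9
  P[1] = -13 + 1 = -12
  P[2] = -1 + 1 = 0
  P[3] = 0 + 1 = 1
  P[4] = -7 + 1 = -6
  P[5] = -6 + 1 = -5
  P[6] = 3 + 1 = 4
  P[7] = -5 + 1 = -4
  P[8] = 5 + 1 = 6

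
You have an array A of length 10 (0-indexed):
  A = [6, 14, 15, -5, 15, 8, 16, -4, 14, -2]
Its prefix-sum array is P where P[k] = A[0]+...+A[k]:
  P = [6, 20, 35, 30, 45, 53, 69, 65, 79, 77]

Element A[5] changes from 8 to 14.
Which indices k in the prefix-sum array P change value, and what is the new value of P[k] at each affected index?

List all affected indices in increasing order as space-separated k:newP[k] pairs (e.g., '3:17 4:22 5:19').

Answer: 5:59 6:75 7:71 8:85 9:83

Derivation:
P[k] = A[0] + ... + A[k]
P[k] includes A[5] iff k >= 5
Affected indices: 5, 6, ..., 9; delta = 6
  P[5]: 53 + 6 = 59
  P[6]: 69 + 6 = 75
  P[7]: 65 + 6 = 71
  P[8]: 79 + 6 = 85
  P[9]: 77 + 6 = 83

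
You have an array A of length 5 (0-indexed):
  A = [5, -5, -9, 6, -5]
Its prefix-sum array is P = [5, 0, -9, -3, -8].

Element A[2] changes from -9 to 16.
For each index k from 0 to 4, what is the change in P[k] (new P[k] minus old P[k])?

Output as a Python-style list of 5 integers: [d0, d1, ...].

Answer: [0, 0, 25, 25, 25]

Derivation:
Element change: A[2] -9 -> 16, delta = 25
For k < 2: P[k] unchanged, delta_P[k] = 0
For k >= 2: P[k] shifts by exactly 25
Delta array: [0, 0, 25, 25, 25]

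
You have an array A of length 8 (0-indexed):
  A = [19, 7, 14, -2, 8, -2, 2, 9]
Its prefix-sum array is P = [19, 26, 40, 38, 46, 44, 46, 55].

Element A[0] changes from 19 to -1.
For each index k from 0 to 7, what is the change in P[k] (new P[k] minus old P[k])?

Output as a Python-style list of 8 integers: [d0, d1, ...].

Answer: [-20, -20, -20, -20, -20, -20, -20, -20]

Derivation:
Element change: A[0] 19 -> -1, delta = -20
For k < 0: P[k] unchanged, delta_P[k] = 0
For k >= 0: P[k] shifts by exactly -20
Delta array: [-20, -20, -20, -20, -20, -20, -20, -20]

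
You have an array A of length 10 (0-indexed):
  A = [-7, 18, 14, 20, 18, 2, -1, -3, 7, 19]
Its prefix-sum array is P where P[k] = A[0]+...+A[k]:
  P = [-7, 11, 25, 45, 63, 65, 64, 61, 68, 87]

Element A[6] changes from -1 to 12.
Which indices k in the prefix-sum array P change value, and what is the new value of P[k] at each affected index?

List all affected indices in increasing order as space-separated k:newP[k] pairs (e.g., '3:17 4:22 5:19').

Answer: 6:77 7:74 8:81 9:100

Derivation:
P[k] = A[0] + ... + A[k]
P[k] includes A[6] iff k >= 6
Affected indices: 6, 7, ..., 9; delta = 13
  P[6]: 64 + 13 = 77
  P[7]: 61 + 13 = 74
  P[8]: 68 + 13 = 81
  P[9]: 87 + 13 = 100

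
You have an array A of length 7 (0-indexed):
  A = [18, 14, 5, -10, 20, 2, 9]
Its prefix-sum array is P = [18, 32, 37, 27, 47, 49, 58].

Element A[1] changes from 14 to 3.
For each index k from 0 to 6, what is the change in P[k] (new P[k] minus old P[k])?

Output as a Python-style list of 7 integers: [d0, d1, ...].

Answer: [0, -11, -11, -11, -11, -11, -11]

Derivation:
Element change: A[1] 14 -> 3, delta = -11
For k < 1: P[k] unchanged, delta_P[k] = 0
For k >= 1: P[k] shifts by exactly -11
Delta array: [0, -11, -11, -11, -11, -11, -11]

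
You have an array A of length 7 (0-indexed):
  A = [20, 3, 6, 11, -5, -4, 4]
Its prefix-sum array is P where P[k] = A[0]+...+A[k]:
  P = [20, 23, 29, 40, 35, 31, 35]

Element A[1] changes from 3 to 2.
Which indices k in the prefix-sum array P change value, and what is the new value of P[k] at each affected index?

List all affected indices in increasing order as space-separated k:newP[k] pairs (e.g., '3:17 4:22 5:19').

Answer: 1:22 2:28 3:39 4:34 5:30 6:34

Derivation:
P[k] = A[0] + ... + A[k]
P[k] includes A[1] iff k >= 1
Affected indices: 1, 2, ..., 6; delta = -1
  P[1]: 23 + -1 = 22
  P[2]: 29 + -1 = 28
  P[3]: 40 + -1 = 39
  P[4]: 35 + -1 = 34
  P[5]: 31 + -1 = 30
  P[6]: 35 + -1 = 34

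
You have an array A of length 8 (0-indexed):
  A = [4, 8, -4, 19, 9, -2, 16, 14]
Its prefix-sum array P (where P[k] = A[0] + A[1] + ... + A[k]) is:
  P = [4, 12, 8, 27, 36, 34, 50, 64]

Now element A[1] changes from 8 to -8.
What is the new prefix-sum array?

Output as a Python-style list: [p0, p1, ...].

Answer: [4, -4, -8, 11, 20, 18, 34, 48]

Derivation:
Change: A[1] 8 -> -8, delta = -16
P[k] for k < 1: unchanged (A[1] not included)
P[k] for k >= 1: shift by delta = -16
  P[0] = 4 + 0 = 4
  P[1] = 12 + -16 = -4
  P[2] = 8 + -16 = -8
  P[3] = 27 + -16 = 11
  P[4] = 36 + -16 = 20
  P[5] = 34 + -16 = 18
  P[6] = 50 + -16 = 34
  P[7] = 64 + -16 = 48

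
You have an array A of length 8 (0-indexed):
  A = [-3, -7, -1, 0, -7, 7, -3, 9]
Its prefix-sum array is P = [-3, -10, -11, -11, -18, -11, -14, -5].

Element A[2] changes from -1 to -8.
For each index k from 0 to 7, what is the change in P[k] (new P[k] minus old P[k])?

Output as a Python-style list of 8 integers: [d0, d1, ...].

Answer: [0, 0, -7, -7, -7, -7, -7, -7]

Derivation:
Element change: A[2] -1 -> -8, delta = -7
For k < 2: P[k] unchanged, delta_P[k] = 0
For k >= 2: P[k] shifts by exactly -7
Delta array: [0, 0, -7, -7, -7, -7, -7, -7]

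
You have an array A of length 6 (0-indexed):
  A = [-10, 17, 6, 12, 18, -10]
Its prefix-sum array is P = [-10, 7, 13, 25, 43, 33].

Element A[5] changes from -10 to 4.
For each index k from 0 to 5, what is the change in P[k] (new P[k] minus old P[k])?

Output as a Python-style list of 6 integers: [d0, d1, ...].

Answer: [0, 0, 0, 0, 0, 14]

Derivation:
Element change: A[5] -10 -> 4, delta = 14
For k < 5: P[k] unchanged, delta_P[k] = 0
For k >= 5: P[k] shifts by exactly 14
Delta array: [0, 0, 0, 0, 0, 14]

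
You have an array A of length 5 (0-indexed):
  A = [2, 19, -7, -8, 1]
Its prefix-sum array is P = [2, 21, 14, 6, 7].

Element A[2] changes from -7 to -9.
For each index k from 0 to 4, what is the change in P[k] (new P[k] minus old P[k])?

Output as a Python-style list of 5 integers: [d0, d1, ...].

Answer: [0, 0, -2, -2, -2]

Derivation:
Element change: A[2] -7 -> -9, delta = -2
For k < 2: P[k] unchanged, delta_P[k] = 0
For k >= 2: P[k] shifts by exactly -2
Delta array: [0, 0, -2, -2, -2]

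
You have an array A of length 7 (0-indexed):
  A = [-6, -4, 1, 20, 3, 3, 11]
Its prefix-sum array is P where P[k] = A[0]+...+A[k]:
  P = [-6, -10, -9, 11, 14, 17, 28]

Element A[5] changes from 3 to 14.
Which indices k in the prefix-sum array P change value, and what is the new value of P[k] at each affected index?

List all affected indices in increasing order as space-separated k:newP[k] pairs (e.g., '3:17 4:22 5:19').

P[k] = A[0] + ... + A[k]
P[k] includes A[5] iff k >= 5
Affected indices: 5, 6, ..., 6; delta = 11
  P[5]: 17 + 11 = 28
  P[6]: 28 + 11 = 39

Answer: 5:28 6:39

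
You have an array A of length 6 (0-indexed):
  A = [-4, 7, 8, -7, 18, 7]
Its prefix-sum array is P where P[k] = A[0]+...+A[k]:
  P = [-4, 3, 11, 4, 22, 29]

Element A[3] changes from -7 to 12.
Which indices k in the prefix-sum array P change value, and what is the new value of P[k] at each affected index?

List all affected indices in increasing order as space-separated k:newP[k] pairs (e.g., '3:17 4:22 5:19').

P[k] = A[0] + ... + A[k]
P[k] includes A[3] iff k >= 3
Affected indices: 3, 4, ..., 5; delta = 19
  P[3]: 4 + 19 = 23
  P[4]: 22 + 19 = 41
  P[5]: 29 + 19 = 48

Answer: 3:23 4:41 5:48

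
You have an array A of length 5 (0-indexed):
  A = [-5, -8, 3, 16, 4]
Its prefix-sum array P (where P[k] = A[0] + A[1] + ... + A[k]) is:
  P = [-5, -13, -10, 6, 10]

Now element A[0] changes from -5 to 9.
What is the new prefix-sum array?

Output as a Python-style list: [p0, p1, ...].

Answer: [9, 1, 4, 20, 24]

Derivation:
Change: A[0] -5 -> 9, delta = 14
P[k] for k < 0: unchanged (A[0] not included)
P[k] for k >= 0: shift by delta = 14
  P[0] = -5 + 14 = 9
  P[1] = -13 + 14 = 1
  P[2] = -10 + 14 = 4
  P[3] = 6 + 14 = 20
  P[4] = 10 + 14 = 24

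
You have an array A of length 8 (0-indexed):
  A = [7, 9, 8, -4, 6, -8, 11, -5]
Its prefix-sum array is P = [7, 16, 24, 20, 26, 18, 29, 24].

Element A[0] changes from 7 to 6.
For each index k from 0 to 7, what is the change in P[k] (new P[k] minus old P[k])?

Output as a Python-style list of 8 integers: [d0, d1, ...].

Element change: A[0] 7 -> 6, delta = -1
For k < 0: P[k] unchanged, delta_P[k] = 0
For k >= 0: P[k] shifts by exactly -1
Delta array: [-1, -1, -1, -1, -1, -1, -1, -1]

Answer: [-1, -1, -1, -1, -1, -1, -1, -1]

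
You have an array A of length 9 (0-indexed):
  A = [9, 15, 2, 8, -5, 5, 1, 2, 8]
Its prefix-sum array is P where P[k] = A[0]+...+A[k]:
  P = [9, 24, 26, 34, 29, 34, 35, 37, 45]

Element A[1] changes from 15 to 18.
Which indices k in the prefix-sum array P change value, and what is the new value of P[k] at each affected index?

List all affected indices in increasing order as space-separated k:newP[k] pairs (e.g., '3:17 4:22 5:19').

Answer: 1:27 2:29 3:37 4:32 5:37 6:38 7:40 8:48

Derivation:
P[k] = A[0] + ... + A[k]
P[k] includes A[1] iff k >= 1
Affected indices: 1, 2, ..., 8; delta = 3
  P[1]: 24 + 3 = 27
  P[2]: 26 + 3 = 29
  P[3]: 34 + 3 = 37
  P[4]: 29 + 3 = 32
  P[5]: 34 + 3 = 37
  P[6]: 35 + 3 = 38
  P[7]: 37 + 3 = 40
  P[8]: 45 + 3 = 48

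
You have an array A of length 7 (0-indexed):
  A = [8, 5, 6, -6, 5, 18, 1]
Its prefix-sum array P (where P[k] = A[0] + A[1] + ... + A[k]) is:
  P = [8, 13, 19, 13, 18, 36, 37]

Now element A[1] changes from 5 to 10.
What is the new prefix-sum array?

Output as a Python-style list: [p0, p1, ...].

Change: A[1] 5 -> 10, delta = 5
P[k] for k < 1: unchanged (A[1] not included)
P[k] for k >= 1: shift by delta = 5
  P[0] = 8 + 0 = 8
  P[1] = 13 + 5 = 18
  P[2] = 19 + 5 = 24
  P[3] = 13 + 5 = 18
  P[4] = 18 + 5 = 23
  P[5] = 36 + 5 = 41
  P[6] = 37 + 5 = 42

Answer: [8, 18, 24, 18, 23, 41, 42]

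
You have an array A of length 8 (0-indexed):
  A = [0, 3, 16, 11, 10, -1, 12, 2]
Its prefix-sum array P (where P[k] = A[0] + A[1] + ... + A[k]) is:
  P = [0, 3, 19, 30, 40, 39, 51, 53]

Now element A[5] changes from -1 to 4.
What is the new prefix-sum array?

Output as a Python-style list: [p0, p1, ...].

Change: A[5] -1 -> 4, delta = 5
P[k] for k < 5: unchanged (A[5] not included)
P[k] for k >= 5: shift by delta = 5
  P[0] = 0 + 0 = 0
  P[1] = 3 + 0 = 3
  P[2] = 19 + 0 = 19
  P[3] = 30 + 0 = 30
  P[4] = 40 + 0 = 40
  P[5] = 39 + 5 = 44
  P[6] = 51 + 5 = 56
  P[7] = 53 + 5 = 58

Answer: [0, 3, 19, 30, 40, 44, 56, 58]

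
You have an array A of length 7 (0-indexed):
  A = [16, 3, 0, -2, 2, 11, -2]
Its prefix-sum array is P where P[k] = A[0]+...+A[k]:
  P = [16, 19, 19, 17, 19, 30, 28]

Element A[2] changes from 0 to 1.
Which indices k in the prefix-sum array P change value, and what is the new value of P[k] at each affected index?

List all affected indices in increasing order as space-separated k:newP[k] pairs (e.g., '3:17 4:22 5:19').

Answer: 2:20 3:18 4:20 5:31 6:29

Derivation:
P[k] = A[0] + ... + A[k]
P[k] includes A[2] iff k >= 2
Affected indices: 2, 3, ..., 6; delta = 1
  P[2]: 19 + 1 = 20
  P[3]: 17 + 1 = 18
  P[4]: 19 + 1 = 20
  P[5]: 30 + 1 = 31
  P[6]: 28 + 1 = 29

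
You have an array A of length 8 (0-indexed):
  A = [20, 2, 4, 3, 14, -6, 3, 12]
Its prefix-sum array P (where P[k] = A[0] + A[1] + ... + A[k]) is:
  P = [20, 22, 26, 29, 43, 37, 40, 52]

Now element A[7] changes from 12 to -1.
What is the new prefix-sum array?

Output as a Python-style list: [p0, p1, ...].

Answer: [20, 22, 26, 29, 43, 37, 40, 39]

Derivation:
Change: A[7] 12 -> -1, delta = -13
P[k] for k < 7: unchanged (A[7] not included)
P[k] for k >= 7: shift by delta = -13
  P[0] = 20 + 0 = 20
  P[1] = 22 + 0 = 22
  P[2] = 26 + 0 = 26
  P[3] = 29 + 0 = 29
  P[4] = 43 + 0 = 43
  P[5] = 37 + 0 = 37
  P[6] = 40 + 0 = 40
  P[7] = 52 + -13 = 39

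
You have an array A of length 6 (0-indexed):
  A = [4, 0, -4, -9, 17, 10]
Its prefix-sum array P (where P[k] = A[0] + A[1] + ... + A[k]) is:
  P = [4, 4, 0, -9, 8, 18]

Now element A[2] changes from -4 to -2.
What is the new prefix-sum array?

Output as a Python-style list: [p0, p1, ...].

Answer: [4, 4, 2, -7, 10, 20]

Derivation:
Change: A[2] -4 -> -2, delta = 2
P[k] for k < 2: unchanged (A[2] not included)
P[k] for k >= 2: shift by delta = 2
  P[0] = 4 + 0 = 4
  P[1] = 4 + 0 = 4
  P[2] = 0 + 2 = 2
  P[3] = -9 + 2 = -7
  P[4] = 8 + 2 = 10
  P[5] = 18 + 2 = 20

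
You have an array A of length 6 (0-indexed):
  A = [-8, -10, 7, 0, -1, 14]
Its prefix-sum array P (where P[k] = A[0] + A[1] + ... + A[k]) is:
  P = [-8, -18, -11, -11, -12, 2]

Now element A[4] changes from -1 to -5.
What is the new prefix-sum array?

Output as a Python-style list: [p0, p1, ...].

Change: A[4] -1 -> -5, delta = -4
P[k] for k < 4: unchanged (A[4] not included)
P[k] for k >= 4: shift by delta = -4
  P[0] = -8 + 0 = -8
  P[1] = -18 + 0 = -18
  P[2] = -11 + 0 = -11
  P[3] = -11 + 0 = -11
  P[4] = -12 + -4 = -16
  P[5] = 2 + -4 = -2

Answer: [-8, -18, -11, -11, -16, -2]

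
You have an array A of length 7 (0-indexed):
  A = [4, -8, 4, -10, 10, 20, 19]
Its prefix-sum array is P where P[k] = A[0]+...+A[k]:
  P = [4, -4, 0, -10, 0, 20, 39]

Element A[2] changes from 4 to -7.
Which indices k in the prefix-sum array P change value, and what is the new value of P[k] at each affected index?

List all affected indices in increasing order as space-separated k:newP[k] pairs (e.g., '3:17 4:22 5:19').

P[k] = A[0] + ... + A[k]
P[k] includes A[2] iff k >= 2
Affected indices: 2, 3, ..., 6; delta = -11
  P[2]: 0 + -11 = -11
  P[3]: -10 + -11 = -21
  P[4]: 0 + -11 = -11
  P[5]: 20 + -11 = 9
  P[6]: 39 + -11 = 28

Answer: 2:-11 3:-21 4:-11 5:9 6:28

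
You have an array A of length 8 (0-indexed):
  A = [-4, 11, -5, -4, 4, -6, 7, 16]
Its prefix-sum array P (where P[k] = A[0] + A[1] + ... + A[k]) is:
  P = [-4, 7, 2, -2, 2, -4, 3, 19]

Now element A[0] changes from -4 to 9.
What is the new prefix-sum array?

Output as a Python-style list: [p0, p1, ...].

Change: A[0] -4 -> 9, delta = 13
P[k] for k < 0: unchanged (A[0] not included)
P[k] for k >= 0: shift by delta = 13
  P[0] = -4 + 13 = 9
  P[1] = 7 + 13 = 20
  P[2] = 2 + 13 = 15
  P[3] = -2 + 13 = 11
  P[4] = 2 + 13 = 15
  P[5] = -4 + 13 = 9
  P[6] = 3 + 13 = 16
  P[7] = 19 + 13 = 32

Answer: [9, 20, 15, 11, 15, 9, 16, 32]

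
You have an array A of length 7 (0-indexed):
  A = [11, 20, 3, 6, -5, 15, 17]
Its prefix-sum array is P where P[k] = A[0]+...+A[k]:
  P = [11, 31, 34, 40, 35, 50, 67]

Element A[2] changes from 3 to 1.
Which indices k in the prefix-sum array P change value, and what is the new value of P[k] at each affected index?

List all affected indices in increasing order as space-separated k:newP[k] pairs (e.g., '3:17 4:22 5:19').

Answer: 2:32 3:38 4:33 5:48 6:65

Derivation:
P[k] = A[0] + ... + A[k]
P[k] includes A[2] iff k >= 2
Affected indices: 2, 3, ..., 6; delta = -2
  P[2]: 34 + -2 = 32
  P[3]: 40 + -2 = 38
  P[4]: 35 + -2 = 33
  P[5]: 50 + -2 = 48
  P[6]: 67 + -2 = 65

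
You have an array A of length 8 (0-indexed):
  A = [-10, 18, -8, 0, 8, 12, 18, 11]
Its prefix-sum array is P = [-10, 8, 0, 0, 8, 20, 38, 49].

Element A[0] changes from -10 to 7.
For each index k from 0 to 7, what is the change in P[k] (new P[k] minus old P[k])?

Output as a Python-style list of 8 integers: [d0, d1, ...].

Answer: [17, 17, 17, 17, 17, 17, 17, 17]

Derivation:
Element change: A[0] -10 -> 7, delta = 17
For k < 0: P[k] unchanged, delta_P[k] = 0
For k >= 0: P[k] shifts by exactly 17
Delta array: [17, 17, 17, 17, 17, 17, 17, 17]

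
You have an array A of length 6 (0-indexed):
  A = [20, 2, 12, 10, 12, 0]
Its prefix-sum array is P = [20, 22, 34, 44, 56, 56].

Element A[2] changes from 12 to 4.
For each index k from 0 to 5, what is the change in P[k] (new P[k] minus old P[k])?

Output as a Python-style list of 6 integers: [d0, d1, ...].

Answer: [0, 0, -8, -8, -8, -8]

Derivation:
Element change: A[2] 12 -> 4, delta = -8
For k < 2: P[k] unchanged, delta_P[k] = 0
For k >= 2: P[k] shifts by exactly -8
Delta array: [0, 0, -8, -8, -8, -8]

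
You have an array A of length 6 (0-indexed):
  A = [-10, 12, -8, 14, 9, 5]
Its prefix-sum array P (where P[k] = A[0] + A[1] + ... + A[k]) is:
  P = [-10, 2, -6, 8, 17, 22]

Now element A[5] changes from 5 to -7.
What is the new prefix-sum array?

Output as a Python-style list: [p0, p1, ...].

Change: A[5] 5 -> -7, delta = -12
P[k] for k < 5: unchanged (A[5] not included)
P[k] for k >= 5: shift by delta = -12
  P[0] = -10 + 0 = -10
  P[1] = 2 + 0 = 2
  P[2] = -6 + 0 = -6
  P[3] = 8 + 0 = 8
  P[4] = 17 + 0 = 17
  P[5] = 22 + -12 = 10

Answer: [-10, 2, -6, 8, 17, 10]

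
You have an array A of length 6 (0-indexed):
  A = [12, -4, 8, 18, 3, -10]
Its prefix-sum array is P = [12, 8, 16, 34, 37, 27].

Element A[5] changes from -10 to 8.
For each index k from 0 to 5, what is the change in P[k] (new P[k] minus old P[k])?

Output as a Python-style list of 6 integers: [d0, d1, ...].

Element change: A[5] -10 -> 8, delta = 18
For k < 5: P[k] unchanged, delta_P[k] = 0
For k >= 5: P[k] shifts by exactly 18
Delta array: [0, 0, 0, 0, 0, 18]

Answer: [0, 0, 0, 0, 0, 18]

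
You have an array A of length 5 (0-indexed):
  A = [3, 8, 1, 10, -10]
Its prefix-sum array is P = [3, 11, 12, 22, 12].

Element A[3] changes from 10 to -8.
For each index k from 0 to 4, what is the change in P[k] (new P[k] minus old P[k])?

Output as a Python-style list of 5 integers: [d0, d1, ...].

Answer: [0, 0, 0, -18, -18]

Derivation:
Element change: A[3] 10 -> -8, delta = -18
For k < 3: P[k] unchanged, delta_P[k] = 0
For k >= 3: P[k] shifts by exactly -18
Delta array: [0, 0, 0, -18, -18]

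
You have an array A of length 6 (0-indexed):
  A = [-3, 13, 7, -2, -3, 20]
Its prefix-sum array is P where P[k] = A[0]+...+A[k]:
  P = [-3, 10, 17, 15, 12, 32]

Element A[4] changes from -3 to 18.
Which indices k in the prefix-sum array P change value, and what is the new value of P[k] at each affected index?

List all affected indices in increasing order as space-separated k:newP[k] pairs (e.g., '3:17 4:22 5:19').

Answer: 4:33 5:53

Derivation:
P[k] = A[0] + ... + A[k]
P[k] includes A[4] iff k >= 4
Affected indices: 4, 5, ..., 5; delta = 21
  P[4]: 12 + 21 = 33
  P[5]: 32 + 21 = 53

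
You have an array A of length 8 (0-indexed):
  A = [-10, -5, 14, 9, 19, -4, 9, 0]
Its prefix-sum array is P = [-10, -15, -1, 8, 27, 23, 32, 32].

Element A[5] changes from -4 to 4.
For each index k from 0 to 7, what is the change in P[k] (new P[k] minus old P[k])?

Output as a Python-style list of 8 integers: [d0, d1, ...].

Element change: A[5] -4 -> 4, delta = 8
For k < 5: P[k] unchanged, delta_P[k] = 0
For k >= 5: P[k] shifts by exactly 8
Delta array: [0, 0, 0, 0, 0, 8, 8, 8]

Answer: [0, 0, 0, 0, 0, 8, 8, 8]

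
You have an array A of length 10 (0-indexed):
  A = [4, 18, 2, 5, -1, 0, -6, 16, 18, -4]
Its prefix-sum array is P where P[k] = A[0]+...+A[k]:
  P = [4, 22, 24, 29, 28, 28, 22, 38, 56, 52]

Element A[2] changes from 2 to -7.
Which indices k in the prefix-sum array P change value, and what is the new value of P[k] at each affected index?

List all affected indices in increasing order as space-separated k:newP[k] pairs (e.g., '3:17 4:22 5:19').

Answer: 2:15 3:20 4:19 5:19 6:13 7:29 8:47 9:43

Derivation:
P[k] = A[0] + ... + A[k]
P[k] includes A[2] iff k >= 2
Affected indices: 2, 3, ..., 9; delta = -9
  P[2]: 24 + -9 = 15
  P[3]: 29 + -9 = 20
  P[4]: 28 + -9 = 19
  P[5]: 28 + -9 = 19
  P[6]: 22 + -9 = 13
  P[7]: 38 + -9 = 29
  P[8]: 56 + -9 = 47
  P[9]: 52 + -9 = 43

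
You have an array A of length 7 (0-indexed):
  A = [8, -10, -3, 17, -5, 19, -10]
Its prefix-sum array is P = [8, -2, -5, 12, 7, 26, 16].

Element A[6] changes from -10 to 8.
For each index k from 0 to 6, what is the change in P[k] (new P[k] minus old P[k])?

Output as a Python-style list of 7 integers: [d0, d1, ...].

Element change: A[6] -10 -> 8, delta = 18
For k < 6: P[k] unchanged, delta_P[k] = 0
For k >= 6: P[k] shifts by exactly 18
Delta array: [0, 0, 0, 0, 0, 0, 18]

Answer: [0, 0, 0, 0, 0, 0, 18]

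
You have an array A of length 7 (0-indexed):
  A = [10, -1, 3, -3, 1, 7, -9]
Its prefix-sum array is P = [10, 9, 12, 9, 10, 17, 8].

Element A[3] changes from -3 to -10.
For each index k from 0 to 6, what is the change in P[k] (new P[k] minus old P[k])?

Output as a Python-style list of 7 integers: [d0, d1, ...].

Answer: [0, 0, 0, -7, -7, -7, -7]

Derivation:
Element change: A[3] -3 -> -10, delta = -7
For k < 3: P[k] unchanged, delta_P[k] = 0
For k >= 3: P[k] shifts by exactly -7
Delta array: [0, 0, 0, -7, -7, -7, -7]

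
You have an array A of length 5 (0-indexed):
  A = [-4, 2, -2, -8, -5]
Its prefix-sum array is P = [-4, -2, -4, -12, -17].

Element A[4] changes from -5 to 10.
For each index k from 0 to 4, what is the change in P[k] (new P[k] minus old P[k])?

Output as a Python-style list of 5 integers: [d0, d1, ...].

Answer: [0, 0, 0, 0, 15]

Derivation:
Element change: A[4] -5 -> 10, delta = 15
For k < 4: P[k] unchanged, delta_P[k] = 0
For k >= 4: P[k] shifts by exactly 15
Delta array: [0, 0, 0, 0, 15]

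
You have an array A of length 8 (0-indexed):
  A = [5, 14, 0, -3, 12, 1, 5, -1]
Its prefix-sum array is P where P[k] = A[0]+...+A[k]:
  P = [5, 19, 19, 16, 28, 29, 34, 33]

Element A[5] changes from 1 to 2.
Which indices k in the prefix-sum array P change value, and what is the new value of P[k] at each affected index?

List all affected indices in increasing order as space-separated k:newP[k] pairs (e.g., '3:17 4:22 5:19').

Answer: 5:30 6:35 7:34

Derivation:
P[k] = A[0] + ... + A[k]
P[k] includes A[5] iff k >= 5
Affected indices: 5, 6, ..., 7; delta = 1
  P[5]: 29 + 1 = 30
  P[6]: 34 + 1 = 35
  P[7]: 33 + 1 = 34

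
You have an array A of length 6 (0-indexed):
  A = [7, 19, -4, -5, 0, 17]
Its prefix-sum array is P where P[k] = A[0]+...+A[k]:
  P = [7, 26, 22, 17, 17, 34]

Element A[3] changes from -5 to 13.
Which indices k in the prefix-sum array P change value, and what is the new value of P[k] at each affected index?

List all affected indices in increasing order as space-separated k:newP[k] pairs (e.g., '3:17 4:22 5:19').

Answer: 3:35 4:35 5:52

Derivation:
P[k] = A[0] + ... + A[k]
P[k] includes A[3] iff k >= 3
Affected indices: 3, 4, ..., 5; delta = 18
  P[3]: 17 + 18 = 35
  P[4]: 17 + 18 = 35
  P[5]: 34 + 18 = 52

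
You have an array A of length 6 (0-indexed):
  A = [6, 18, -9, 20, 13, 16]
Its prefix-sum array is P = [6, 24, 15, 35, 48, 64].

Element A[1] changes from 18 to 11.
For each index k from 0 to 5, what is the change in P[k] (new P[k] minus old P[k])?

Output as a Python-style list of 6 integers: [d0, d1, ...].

Answer: [0, -7, -7, -7, -7, -7]

Derivation:
Element change: A[1] 18 -> 11, delta = -7
For k < 1: P[k] unchanged, delta_P[k] = 0
For k >= 1: P[k] shifts by exactly -7
Delta array: [0, -7, -7, -7, -7, -7]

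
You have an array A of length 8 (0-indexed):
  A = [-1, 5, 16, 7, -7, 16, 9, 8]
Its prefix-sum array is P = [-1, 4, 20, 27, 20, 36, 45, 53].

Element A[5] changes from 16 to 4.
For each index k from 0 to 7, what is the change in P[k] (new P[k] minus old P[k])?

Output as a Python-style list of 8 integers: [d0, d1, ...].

Answer: [0, 0, 0, 0, 0, -12, -12, -12]

Derivation:
Element change: A[5] 16 -> 4, delta = -12
For k < 5: P[k] unchanged, delta_P[k] = 0
For k >= 5: P[k] shifts by exactly -12
Delta array: [0, 0, 0, 0, 0, -12, -12, -12]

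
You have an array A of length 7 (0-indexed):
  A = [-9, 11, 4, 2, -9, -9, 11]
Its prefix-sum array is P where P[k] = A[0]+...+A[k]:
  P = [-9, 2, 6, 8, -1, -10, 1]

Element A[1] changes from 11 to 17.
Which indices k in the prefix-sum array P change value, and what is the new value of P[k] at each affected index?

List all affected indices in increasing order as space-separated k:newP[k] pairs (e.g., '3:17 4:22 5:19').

Answer: 1:8 2:12 3:14 4:5 5:-4 6:7

Derivation:
P[k] = A[0] + ... + A[k]
P[k] includes A[1] iff k >= 1
Affected indices: 1, 2, ..., 6; delta = 6
  P[1]: 2 + 6 = 8
  P[2]: 6 + 6 = 12
  P[3]: 8 + 6 = 14
  P[4]: -1 + 6 = 5
  P[5]: -10 + 6 = -4
  P[6]: 1 + 6 = 7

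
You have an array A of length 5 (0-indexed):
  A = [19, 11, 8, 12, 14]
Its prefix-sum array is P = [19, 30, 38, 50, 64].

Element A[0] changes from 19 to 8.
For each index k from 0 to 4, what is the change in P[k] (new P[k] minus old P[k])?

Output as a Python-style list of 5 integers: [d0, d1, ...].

Element change: A[0] 19 -> 8, delta = -11
For k < 0: P[k] unchanged, delta_P[k] = 0
For k >= 0: P[k] shifts by exactly -11
Delta array: [-11, -11, -11, -11, -11]

Answer: [-11, -11, -11, -11, -11]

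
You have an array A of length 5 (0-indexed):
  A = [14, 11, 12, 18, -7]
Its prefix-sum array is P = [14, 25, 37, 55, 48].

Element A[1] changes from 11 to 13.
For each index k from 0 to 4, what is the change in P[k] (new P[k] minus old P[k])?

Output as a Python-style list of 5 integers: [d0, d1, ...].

Element change: A[1] 11 -> 13, delta = 2
For k < 1: P[k] unchanged, delta_P[k] = 0
For k >= 1: P[k] shifts by exactly 2
Delta array: [0, 2, 2, 2, 2]

Answer: [0, 2, 2, 2, 2]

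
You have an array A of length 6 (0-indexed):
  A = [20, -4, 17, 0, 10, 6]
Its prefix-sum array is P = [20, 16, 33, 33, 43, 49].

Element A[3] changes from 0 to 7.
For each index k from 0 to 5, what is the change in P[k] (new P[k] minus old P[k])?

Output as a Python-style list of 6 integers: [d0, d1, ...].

Answer: [0, 0, 0, 7, 7, 7]

Derivation:
Element change: A[3] 0 -> 7, delta = 7
For k < 3: P[k] unchanged, delta_P[k] = 0
For k >= 3: P[k] shifts by exactly 7
Delta array: [0, 0, 0, 7, 7, 7]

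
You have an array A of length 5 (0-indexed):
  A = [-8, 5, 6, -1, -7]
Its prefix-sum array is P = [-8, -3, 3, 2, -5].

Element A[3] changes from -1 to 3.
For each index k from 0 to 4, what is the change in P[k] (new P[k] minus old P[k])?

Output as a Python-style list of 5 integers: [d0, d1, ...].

Answer: [0, 0, 0, 4, 4]

Derivation:
Element change: A[3] -1 -> 3, delta = 4
For k < 3: P[k] unchanged, delta_P[k] = 0
For k >= 3: P[k] shifts by exactly 4
Delta array: [0, 0, 0, 4, 4]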